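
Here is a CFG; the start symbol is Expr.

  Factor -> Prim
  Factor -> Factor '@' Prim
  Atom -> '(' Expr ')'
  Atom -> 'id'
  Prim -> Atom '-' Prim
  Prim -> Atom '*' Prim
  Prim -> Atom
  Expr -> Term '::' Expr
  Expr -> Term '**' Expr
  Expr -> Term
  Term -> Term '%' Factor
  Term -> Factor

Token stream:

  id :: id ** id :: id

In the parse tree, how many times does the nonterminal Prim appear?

4

[Expr [Term [Factor [Prim [Atom id]]]] :: [Expr [Term [Factor [Prim [Atom id]]]] ** [Expr [Term [Factor [Prim [Atom id]]]] :: [Expr [Term [Factor [Prim [Atom id]]]]]]]]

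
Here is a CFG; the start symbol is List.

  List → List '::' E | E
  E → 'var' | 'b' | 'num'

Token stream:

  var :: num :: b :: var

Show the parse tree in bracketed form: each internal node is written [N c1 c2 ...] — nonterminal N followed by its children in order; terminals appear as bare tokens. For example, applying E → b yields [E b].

[List [List [List [List [E var]] :: [E num]] :: [E b]] :: [E var]]

List
List :: E
List :: E :: E
List :: E :: E :: E
E :: E :: E :: E
var :: E :: E :: E
var :: num :: E :: E
var :: num :: b :: E
var :: num :: b :: var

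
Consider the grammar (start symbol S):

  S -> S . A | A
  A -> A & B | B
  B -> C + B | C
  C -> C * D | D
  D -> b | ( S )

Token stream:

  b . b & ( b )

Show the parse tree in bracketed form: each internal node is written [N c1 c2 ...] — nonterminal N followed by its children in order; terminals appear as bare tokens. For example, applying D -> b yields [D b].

S
S . A
A . A
B . A
C . A
D . A
b . A
b . A & B
b . B & B
b . C & B
b . D & B
b . b & B
b . b & C
b . b & D
b . b & ( S )
b . b & ( A )
b . b & ( B )
b . b & ( C )
b . b & ( D )
b . b & ( b )

[S [S [A [B [C [D b]]]]] . [A [A [B [C [D b]]]] & [B [C [D ( [S [A [B [C [D b]]]]] )]]]]]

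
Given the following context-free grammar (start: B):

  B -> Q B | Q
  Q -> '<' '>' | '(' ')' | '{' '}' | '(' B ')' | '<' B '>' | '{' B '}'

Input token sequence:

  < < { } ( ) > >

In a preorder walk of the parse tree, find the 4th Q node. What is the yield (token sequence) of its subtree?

( )

[B [Q < [B [Q < [B [Q { }] [B [Q ( )]]] >]] >]]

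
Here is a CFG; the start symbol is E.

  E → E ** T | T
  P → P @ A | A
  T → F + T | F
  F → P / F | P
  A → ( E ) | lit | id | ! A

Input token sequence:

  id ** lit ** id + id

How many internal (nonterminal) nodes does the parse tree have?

[E [E [E [T [F [P [A id]]]]] ** [T [F [P [A lit]]]]] ** [T [F [P [A id]]] + [T [F [P [A id]]]]]]

19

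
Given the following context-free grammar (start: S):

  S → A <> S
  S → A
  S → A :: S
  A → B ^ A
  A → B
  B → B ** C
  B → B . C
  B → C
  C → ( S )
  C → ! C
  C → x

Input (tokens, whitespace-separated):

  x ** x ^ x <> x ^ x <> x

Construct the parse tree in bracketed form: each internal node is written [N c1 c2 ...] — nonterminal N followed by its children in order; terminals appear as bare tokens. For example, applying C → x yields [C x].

S
A <> S
B ^ A <> S
B ** C ^ A <> S
C ** C ^ A <> S
x ** C ^ A <> S
x ** x ^ A <> S
x ** x ^ B <> S
x ** x ^ C <> S
x ** x ^ x <> S
x ** x ^ x <> A <> S
x ** x ^ x <> B ^ A <> S
x ** x ^ x <> C ^ A <> S
x ** x ^ x <> x ^ A <> S
x ** x ^ x <> x ^ B <> S
x ** x ^ x <> x ^ C <> S
x ** x ^ x <> x ^ x <> S
x ** x ^ x <> x ^ x <> A
x ** x ^ x <> x ^ x <> B
x ** x ^ x <> x ^ x <> C
x ** x ^ x <> x ^ x <> x

[S [A [B [B [C x]] ** [C x]] ^ [A [B [C x]]]] <> [S [A [B [C x]] ^ [A [B [C x]]]] <> [S [A [B [C x]]]]]]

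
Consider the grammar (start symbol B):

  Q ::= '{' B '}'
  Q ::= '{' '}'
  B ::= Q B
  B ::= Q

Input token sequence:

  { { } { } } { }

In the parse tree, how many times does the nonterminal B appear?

4

[B [Q { [B [Q { }] [B [Q { }]]] }] [B [Q { }]]]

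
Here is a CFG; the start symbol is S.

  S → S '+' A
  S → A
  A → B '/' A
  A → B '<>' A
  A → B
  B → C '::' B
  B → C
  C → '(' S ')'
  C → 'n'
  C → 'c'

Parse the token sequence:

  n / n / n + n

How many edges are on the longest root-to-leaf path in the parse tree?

[S [S [A [B [C n]] / [A [B [C n]] / [A [B [C n]]]]]] + [A [B [C n]]]]

7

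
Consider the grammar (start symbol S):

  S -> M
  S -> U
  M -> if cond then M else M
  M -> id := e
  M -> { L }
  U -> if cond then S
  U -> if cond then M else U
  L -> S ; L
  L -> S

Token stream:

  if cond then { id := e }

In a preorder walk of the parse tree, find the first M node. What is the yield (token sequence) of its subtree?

[S [U if cond then [S [M { [L [S [M id := e]]] }]]]]

{ id := e }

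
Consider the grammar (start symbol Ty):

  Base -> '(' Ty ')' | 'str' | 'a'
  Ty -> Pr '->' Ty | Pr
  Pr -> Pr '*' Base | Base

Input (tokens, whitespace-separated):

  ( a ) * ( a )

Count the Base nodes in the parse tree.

4

[Ty [Pr [Pr [Base ( [Ty [Pr [Base a]]] )]] * [Base ( [Ty [Pr [Base a]]] )]]]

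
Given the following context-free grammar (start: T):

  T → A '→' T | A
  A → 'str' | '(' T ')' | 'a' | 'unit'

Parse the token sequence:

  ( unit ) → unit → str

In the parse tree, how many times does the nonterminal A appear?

4

[T [A ( [T [A unit]] )] → [T [A unit] → [T [A str]]]]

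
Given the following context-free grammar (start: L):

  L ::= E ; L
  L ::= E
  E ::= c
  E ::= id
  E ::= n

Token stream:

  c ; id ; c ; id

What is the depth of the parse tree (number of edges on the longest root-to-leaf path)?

5

[L [E c] ; [L [E id] ; [L [E c] ; [L [E id]]]]]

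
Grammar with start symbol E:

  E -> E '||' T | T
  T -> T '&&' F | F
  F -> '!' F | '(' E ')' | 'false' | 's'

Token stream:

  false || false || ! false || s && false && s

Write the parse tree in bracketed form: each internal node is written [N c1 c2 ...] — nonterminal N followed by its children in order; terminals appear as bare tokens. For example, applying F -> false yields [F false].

E
E || T
E || T || T
E || T || T || T
T || T || T || T
F || T || T || T
false || T || T || T
false || F || T || T
false || false || T || T
false || false || F || T
false || false || ! F || T
false || false || ! false || T
false || false || ! false || T && F
false || false || ! false || T && F && F
false || false || ! false || F && F && F
false || false || ! false || s && F && F
false || false || ! false || s && false && F
false || false || ! false || s && false && s

[E [E [E [E [T [F false]]] || [T [F false]]] || [T [F ! [F false]]]] || [T [T [T [F s]] && [F false]] && [F s]]]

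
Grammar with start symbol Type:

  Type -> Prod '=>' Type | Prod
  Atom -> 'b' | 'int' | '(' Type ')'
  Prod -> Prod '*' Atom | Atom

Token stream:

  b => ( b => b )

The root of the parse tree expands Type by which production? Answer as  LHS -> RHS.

Type -> Prod '=>' Type

[Type [Prod [Atom b]] => [Type [Prod [Atom ( [Type [Prod [Atom b]] => [Type [Prod [Atom b]]]] )]]]]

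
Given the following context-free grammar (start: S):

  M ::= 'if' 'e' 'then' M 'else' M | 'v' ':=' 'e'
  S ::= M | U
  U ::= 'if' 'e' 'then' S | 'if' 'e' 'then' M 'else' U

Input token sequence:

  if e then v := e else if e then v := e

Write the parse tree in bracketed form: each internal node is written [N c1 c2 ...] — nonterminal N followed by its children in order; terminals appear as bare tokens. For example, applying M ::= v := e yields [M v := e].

S
U
if e then M else U
if e then v := e else U
if e then v := e else if e then S
if e then v := e else if e then M
if e then v := e else if e then v := e

[S [U if e then [M v := e] else [U if e then [S [M v := e]]]]]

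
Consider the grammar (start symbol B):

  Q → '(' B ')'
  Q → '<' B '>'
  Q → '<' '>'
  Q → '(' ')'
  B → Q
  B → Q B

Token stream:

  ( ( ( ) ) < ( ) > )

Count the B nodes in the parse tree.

[B [Q ( [B [Q ( [B [Q ( )]] )] [B [Q < [B [Q ( )]] >]]] )]]

5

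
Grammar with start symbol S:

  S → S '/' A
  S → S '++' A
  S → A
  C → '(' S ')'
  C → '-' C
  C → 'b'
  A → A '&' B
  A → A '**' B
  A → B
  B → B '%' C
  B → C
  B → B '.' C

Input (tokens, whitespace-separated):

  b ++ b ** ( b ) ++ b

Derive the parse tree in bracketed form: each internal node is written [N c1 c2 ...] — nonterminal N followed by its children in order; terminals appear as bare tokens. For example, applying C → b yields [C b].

[S [S [S [A [B [C b]]]] ++ [A [A [B [C b]]] ** [B [C ( [S [A [B [C b]]]] )]]]] ++ [A [B [C b]]]]

S
S ++ A
S ++ A ++ A
A ++ A ++ A
B ++ A ++ A
C ++ A ++ A
b ++ A ++ A
b ++ A ** B ++ A
b ++ B ** B ++ A
b ++ C ** B ++ A
b ++ b ** B ++ A
b ++ b ** C ++ A
b ++ b ** ( S ) ++ A
b ++ b ** ( A ) ++ A
b ++ b ** ( B ) ++ A
b ++ b ** ( C ) ++ A
b ++ b ** ( b ) ++ A
b ++ b ** ( b ) ++ B
b ++ b ** ( b ) ++ C
b ++ b ** ( b ) ++ b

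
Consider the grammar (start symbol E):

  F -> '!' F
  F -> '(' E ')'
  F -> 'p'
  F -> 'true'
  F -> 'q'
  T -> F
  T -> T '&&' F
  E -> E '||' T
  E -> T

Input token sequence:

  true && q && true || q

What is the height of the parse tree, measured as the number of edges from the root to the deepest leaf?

6

[E [E [T [T [T [F true]] && [F q]] && [F true]]] || [T [F q]]]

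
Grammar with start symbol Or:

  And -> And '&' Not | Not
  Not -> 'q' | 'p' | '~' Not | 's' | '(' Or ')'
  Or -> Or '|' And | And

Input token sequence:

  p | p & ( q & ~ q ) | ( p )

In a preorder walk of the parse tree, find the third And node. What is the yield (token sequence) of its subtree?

[Or [Or [Or [And [Not p]]] | [And [And [Not p]] & [Not ( [Or [And [And [Not q]] & [Not ~ [Not q]]]] )]]] | [And [Not ( [Or [And [Not p]]] )]]]

p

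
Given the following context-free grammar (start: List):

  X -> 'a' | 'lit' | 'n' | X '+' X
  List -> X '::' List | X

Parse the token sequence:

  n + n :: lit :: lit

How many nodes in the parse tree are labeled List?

[List [X [X n] + [X n]] :: [List [X lit] :: [List [X lit]]]]

3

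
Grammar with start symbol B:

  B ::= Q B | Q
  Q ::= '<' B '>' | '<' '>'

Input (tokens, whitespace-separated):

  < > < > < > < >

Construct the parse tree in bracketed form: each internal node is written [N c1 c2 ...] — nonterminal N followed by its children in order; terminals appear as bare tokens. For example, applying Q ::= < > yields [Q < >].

[B [Q < >] [B [Q < >] [B [Q < >] [B [Q < >]]]]]

B
Q B
< > B
< > Q B
< > < > B
< > < > Q B
< > < > < > B
< > < > < > Q
< > < > < > < >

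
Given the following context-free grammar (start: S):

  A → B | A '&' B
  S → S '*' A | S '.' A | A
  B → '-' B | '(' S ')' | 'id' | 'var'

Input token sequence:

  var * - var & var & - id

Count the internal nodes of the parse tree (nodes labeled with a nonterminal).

[S [S [A [B var]]] * [A [A [A [B - [B var]]] & [B var]] & [B - [B id]]]]

12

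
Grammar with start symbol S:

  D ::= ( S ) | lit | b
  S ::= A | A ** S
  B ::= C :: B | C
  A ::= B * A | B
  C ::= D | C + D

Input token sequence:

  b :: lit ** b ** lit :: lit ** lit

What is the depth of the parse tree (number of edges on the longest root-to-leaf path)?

8

[S [A [B [C [D b]] :: [B [C [D lit]]]]] ** [S [A [B [C [D b]]]] ** [S [A [B [C [D lit]] :: [B [C [D lit]]]]] ** [S [A [B [C [D lit]]]]]]]]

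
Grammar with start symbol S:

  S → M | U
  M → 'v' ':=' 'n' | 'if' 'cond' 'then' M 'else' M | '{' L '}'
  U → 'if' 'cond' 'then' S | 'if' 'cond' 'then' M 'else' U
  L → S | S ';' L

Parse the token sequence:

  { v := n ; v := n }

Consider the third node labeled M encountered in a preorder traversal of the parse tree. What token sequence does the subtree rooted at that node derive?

[S [M { [L [S [M v := n]] ; [L [S [M v := n]]]] }]]

v := n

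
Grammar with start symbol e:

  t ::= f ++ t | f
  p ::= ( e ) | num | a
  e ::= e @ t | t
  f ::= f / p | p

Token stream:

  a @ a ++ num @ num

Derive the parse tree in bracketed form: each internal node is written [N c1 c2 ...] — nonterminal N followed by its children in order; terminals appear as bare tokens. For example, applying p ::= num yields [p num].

[e [e [e [t [f [p a]]]] @ [t [f [p a]] ++ [t [f [p num]]]]] @ [t [f [p num]]]]

e
e @ t
e @ t @ t
t @ t @ t
f @ t @ t
p @ t @ t
a @ t @ t
a @ f ++ t @ t
a @ p ++ t @ t
a @ a ++ t @ t
a @ a ++ f @ t
a @ a ++ p @ t
a @ a ++ num @ t
a @ a ++ num @ f
a @ a ++ num @ p
a @ a ++ num @ num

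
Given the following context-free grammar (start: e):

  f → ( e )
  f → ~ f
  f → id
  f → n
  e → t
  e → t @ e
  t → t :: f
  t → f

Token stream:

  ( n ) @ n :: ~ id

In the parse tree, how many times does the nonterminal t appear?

4

[e [t [f ( [e [t [f n]]] )]] @ [e [t [t [f n]] :: [f ~ [f id]]]]]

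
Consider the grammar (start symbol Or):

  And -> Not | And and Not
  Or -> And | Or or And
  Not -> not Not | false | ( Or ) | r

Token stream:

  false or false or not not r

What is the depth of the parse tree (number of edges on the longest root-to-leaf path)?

[Or [Or [Or [And [Not false]]] or [And [Not false]]] or [And [Not not [Not not [Not r]]]]]

5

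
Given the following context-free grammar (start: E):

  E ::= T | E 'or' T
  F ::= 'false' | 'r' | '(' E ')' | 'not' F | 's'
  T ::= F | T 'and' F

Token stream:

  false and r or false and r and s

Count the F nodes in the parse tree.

[E [E [T [T [F false]] and [F r]]] or [T [T [T [F false]] and [F r]] and [F s]]]

5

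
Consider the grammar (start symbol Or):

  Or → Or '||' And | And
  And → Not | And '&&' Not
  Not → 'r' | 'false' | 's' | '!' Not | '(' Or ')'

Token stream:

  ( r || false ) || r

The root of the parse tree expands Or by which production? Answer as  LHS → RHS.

[Or [Or [And [Not ( [Or [Or [And [Not r]]] || [And [Not false]]] )]]] || [And [Not r]]]

Or → Or '||' And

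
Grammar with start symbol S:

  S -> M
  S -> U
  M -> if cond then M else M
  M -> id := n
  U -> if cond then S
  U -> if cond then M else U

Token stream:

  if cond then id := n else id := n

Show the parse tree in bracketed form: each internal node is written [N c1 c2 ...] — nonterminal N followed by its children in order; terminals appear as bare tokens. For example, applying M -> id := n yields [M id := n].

[S [M if cond then [M id := n] else [M id := n]]]

S
M
if cond then M else M
if cond then id := n else M
if cond then id := n else id := n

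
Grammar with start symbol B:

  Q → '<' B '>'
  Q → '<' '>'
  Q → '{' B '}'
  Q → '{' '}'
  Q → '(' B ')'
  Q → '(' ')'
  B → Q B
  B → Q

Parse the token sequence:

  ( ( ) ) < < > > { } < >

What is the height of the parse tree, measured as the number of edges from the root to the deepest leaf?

[B [Q ( [B [Q ( )]] )] [B [Q < [B [Q < >]] >] [B [Q { }] [B [Q < >]]]]]

5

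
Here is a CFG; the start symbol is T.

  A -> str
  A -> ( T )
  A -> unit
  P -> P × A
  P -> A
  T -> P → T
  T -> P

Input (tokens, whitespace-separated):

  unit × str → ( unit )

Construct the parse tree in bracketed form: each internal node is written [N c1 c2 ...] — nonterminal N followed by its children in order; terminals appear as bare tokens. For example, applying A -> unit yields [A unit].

T
P → T
P × A → T
A × A → T
unit × A → T
unit × str → T
unit × str → P
unit × str → A
unit × str → ( T )
unit × str → ( P )
unit × str → ( A )
unit × str → ( unit )

[T [P [P [A unit]] × [A str]] → [T [P [A ( [T [P [A unit]]] )]]]]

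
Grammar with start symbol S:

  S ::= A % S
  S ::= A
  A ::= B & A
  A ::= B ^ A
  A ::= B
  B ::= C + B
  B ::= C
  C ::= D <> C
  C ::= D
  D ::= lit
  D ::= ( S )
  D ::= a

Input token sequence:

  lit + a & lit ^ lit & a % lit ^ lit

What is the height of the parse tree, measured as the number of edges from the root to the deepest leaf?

[S [A [B [C [D lit]] + [B [C [D a]]]] & [A [B [C [D lit]]] ^ [A [B [C [D lit]]] & [A [B [C [D a]]]]]]] % [S [A [B [C [D lit]]] ^ [A [B [C [D lit]]]]]]]

8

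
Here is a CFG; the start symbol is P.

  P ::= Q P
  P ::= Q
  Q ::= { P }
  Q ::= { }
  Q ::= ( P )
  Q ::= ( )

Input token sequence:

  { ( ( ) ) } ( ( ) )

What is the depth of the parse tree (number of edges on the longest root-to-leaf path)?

6

[P [Q { [P [Q ( [P [Q ( )]] )]] }] [P [Q ( [P [Q ( )]] )]]]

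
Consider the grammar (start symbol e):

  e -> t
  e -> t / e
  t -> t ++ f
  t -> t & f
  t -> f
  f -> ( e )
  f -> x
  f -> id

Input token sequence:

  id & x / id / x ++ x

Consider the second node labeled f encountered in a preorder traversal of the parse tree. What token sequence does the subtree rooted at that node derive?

[e [t [t [f id]] & [f x]] / [e [t [f id]] / [e [t [t [f x]] ++ [f x]]]]]

x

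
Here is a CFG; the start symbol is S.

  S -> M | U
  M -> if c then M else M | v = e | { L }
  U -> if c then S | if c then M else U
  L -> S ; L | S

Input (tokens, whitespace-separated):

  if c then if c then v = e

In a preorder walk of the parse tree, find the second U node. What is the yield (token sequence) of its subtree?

[S [U if c then [S [U if c then [S [M v = e]]]]]]

if c then v = e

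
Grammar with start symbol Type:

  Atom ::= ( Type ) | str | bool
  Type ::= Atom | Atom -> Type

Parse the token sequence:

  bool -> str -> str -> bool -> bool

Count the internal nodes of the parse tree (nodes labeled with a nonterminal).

10

[Type [Atom bool] -> [Type [Atom str] -> [Type [Atom str] -> [Type [Atom bool] -> [Type [Atom bool]]]]]]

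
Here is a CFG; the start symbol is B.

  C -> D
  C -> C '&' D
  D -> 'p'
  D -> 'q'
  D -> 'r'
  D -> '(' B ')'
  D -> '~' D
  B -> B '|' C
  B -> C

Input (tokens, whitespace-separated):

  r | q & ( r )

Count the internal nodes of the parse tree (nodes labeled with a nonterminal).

11

[B [B [C [D r]]] | [C [C [D q]] & [D ( [B [C [D r]]] )]]]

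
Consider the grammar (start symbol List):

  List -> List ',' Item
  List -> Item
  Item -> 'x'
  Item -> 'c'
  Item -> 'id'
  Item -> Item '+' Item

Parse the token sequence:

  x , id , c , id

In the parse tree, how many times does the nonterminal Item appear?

4

[List [List [List [List [Item x]] , [Item id]] , [Item c]] , [Item id]]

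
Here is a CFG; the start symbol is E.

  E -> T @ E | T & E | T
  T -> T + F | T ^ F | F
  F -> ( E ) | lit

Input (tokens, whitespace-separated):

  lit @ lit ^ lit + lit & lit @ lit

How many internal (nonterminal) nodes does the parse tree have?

[E [T [F lit]] @ [E [T [T [T [F lit]] ^ [F lit]] + [F lit]] & [E [T [F lit]] @ [E [T [F lit]]]]]]

16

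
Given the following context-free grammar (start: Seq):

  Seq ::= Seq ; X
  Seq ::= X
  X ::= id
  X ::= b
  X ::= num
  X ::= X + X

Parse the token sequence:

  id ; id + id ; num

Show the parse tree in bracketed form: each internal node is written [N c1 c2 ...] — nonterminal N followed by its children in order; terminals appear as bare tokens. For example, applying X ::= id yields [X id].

Seq
Seq ; X
Seq ; X ; X
X ; X ; X
id ; X ; X
id ; X + X ; X
id ; id + X ; X
id ; id + id ; X
id ; id + id ; num

[Seq [Seq [Seq [X id]] ; [X [X id] + [X id]]] ; [X num]]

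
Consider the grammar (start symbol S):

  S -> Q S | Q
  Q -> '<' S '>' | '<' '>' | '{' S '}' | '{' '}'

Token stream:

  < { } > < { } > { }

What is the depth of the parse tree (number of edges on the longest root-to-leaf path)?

5

[S [Q < [S [Q { }]] >] [S [Q < [S [Q { }]] >] [S [Q { }]]]]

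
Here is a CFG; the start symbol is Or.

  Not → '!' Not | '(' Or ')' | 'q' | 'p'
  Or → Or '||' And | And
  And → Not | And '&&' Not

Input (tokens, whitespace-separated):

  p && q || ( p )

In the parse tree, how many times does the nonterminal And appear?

4

[Or [Or [And [And [Not p]] && [Not q]]] || [And [Not ( [Or [And [Not p]]] )]]]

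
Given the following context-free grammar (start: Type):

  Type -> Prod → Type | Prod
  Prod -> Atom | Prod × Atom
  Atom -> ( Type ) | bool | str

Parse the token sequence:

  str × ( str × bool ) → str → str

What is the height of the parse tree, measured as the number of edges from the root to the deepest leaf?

[Type [Prod [Prod [Atom str]] × [Atom ( [Type [Prod [Prod [Atom str]] × [Atom bool]]] )]] → [Type [Prod [Atom str]] → [Type [Prod [Atom str]]]]]

7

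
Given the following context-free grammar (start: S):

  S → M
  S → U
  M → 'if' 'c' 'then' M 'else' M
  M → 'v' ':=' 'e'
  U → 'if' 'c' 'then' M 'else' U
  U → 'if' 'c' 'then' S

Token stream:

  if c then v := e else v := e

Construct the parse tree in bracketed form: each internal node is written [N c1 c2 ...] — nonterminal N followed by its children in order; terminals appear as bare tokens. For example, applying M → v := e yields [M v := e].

S
M
if c then M else M
if c then v := e else M
if c then v := e else v := e

[S [M if c then [M v := e] else [M v := e]]]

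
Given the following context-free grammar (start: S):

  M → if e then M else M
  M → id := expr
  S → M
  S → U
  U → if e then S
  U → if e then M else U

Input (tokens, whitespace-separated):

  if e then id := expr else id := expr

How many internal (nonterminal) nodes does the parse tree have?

4

[S [M if e then [M id := expr] else [M id := expr]]]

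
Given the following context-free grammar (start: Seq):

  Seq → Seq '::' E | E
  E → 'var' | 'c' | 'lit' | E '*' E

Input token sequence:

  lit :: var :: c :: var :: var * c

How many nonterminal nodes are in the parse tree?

12

[Seq [Seq [Seq [Seq [Seq [E lit]] :: [E var]] :: [E c]] :: [E var]] :: [E [E var] * [E c]]]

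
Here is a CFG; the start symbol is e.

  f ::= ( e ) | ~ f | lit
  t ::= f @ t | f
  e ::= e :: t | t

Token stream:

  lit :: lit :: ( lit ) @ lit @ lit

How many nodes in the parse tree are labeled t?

6

[e [e [e [t [f lit]]] :: [t [f lit]]] :: [t [f ( [e [t [f lit]]] )] @ [t [f lit] @ [t [f lit]]]]]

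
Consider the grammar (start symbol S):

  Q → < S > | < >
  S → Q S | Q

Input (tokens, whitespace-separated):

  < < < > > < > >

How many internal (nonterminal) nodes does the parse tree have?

[S [Q < [S [Q < [S [Q < >]] >] [S [Q < >]]] >]]

8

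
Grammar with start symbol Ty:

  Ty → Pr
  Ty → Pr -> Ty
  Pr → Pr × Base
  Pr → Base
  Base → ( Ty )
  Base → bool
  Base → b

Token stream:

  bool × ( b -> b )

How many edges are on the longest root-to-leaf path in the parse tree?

[Ty [Pr [Pr [Base bool]] × [Base ( [Ty [Pr [Base b]] -> [Ty [Pr [Base b]]]] )]]]

7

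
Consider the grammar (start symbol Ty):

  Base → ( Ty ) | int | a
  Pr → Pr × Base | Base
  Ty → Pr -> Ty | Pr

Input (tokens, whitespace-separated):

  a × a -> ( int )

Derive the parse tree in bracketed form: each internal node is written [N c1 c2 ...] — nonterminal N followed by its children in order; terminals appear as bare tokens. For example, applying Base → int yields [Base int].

[Ty [Pr [Pr [Base a]] × [Base a]] -> [Ty [Pr [Base ( [Ty [Pr [Base int]]] )]]]]

Ty
Pr -> Ty
Pr × Base -> Ty
Base × Base -> Ty
a × Base -> Ty
a × a -> Ty
a × a -> Pr
a × a -> Base
a × a -> ( Ty )
a × a -> ( Pr )
a × a -> ( Base )
a × a -> ( int )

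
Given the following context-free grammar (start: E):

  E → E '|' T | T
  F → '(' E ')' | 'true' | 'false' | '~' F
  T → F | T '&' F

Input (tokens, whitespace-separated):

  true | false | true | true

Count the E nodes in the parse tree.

4

[E [E [E [E [T [F true]]] | [T [F false]]] | [T [F true]]] | [T [F true]]]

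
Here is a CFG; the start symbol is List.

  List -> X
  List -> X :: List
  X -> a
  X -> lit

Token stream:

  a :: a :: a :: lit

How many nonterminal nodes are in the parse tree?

8

[List [X a] :: [List [X a] :: [List [X a] :: [List [X lit]]]]]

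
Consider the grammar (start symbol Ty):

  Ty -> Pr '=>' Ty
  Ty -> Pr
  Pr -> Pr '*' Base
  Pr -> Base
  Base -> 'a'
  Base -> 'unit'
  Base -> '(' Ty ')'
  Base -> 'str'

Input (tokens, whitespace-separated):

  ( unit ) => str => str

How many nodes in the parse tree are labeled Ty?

[Ty [Pr [Base ( [Ty [Pr [Base unit]]] )]] => [Ty [Pr [Base str]] => [Ty [Pr [Base str]]]]]

4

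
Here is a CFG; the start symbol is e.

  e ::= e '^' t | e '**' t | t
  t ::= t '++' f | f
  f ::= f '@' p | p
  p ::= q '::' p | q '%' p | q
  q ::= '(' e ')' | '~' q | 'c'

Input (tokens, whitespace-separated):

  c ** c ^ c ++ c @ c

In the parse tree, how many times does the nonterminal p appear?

5

[e [e [e [t [f [p [q c]]]]] ** [t [f [p [q c]]]]] ^ [t [t [f [p [q c]]]] ++ [f [f [p [q c]]] @ [p [q c]]]]]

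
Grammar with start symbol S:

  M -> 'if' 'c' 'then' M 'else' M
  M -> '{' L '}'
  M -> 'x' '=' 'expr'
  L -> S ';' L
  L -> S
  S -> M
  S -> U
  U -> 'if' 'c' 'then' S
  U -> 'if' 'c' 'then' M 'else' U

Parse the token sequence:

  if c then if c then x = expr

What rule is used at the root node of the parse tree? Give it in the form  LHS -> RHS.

[S [U if c then [S [U if c then [S [M x = expr]]]]]]

S -> U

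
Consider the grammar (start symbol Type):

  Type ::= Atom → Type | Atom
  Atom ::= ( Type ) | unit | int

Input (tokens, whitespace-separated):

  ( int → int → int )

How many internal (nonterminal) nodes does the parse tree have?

[Type [Atom ( [Type [Atom int] → [Type [Atom int] → [Type [Atom int]]]] )]]

8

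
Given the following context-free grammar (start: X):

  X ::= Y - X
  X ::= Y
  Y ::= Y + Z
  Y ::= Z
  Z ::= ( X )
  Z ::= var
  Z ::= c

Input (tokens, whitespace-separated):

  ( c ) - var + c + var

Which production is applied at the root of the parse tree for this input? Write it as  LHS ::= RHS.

[X [Y [Z ( [X [Y [Z c]]] )]] - [X [Y [Y [Y [Z var]] + [Z c]] + [Z var]]]]

X ::= Y - X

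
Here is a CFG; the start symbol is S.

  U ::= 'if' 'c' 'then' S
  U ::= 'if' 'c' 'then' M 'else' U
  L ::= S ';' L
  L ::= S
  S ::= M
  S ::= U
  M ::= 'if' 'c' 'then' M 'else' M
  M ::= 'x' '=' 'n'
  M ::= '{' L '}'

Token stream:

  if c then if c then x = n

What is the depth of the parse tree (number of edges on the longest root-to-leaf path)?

6

[S [U if c then [S [U if c then [S [M x = n]]]]]]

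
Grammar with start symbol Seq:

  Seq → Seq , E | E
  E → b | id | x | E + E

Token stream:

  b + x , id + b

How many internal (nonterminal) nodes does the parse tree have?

8

[Seq [Seq [E [E b] + [E x]]] , [E [E id] + [E b]]]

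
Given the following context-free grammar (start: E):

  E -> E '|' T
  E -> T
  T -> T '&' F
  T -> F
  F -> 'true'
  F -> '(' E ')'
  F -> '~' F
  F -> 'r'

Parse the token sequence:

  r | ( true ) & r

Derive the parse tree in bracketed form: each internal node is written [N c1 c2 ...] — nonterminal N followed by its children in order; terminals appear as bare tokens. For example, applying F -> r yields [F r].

[E [E [T [F r]]] | [T [T [F ( [E [T [F true]]] )]] & [F r]]]

E
E | T
T | T
F | T
r | T
r | T & F
r | F & F
r | ( E ) & F
r | ( T ) & F
r | ( F ) & F
r | ( true ) & F
r | ( true ) & r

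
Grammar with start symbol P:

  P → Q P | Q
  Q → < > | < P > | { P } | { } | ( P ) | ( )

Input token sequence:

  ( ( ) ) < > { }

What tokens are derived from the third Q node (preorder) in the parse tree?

< >

[P [Q ( [P [Q ( )]] )] [P [Q < >] [P [Q { }]]]]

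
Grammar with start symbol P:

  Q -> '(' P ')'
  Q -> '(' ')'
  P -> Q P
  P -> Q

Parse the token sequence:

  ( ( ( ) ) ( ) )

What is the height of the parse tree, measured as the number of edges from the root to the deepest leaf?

6

[P [Q ( [P [Q ( [P [Q ( )]] )] [P [Q ( )]]] )]]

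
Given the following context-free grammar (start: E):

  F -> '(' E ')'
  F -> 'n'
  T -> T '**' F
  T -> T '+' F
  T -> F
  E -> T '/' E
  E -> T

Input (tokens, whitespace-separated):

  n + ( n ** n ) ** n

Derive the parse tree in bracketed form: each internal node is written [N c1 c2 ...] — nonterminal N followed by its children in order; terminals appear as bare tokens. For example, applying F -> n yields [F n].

E
T
T ** F
T + F ** F
F + F ** F
n + F ** F
n + ( E ) ** F
n + ( T ) ** F
n + ( T ** F ) ** F
n + ( F ** F ) ** F
n + ( n ** F ) ** F
n + ( n ** n ) ** F
n + ( n ** n ) ** n

[E [T [T [T [F n]] + [F ( [E [T [T [F n]] ** [F n]]] )]] ** [F n]]]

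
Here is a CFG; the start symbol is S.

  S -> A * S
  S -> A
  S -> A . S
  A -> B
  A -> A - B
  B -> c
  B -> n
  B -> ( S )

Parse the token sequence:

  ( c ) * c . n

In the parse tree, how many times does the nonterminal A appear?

4

[S [A [B ( [S [A [B c]]] )]] * [S [A [B c]] . [S [A [B n]]]]]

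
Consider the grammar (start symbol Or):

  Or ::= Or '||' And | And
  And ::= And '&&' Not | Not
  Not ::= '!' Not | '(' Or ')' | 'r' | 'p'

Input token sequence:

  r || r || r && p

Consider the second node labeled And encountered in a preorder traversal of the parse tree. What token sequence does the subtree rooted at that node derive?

r

[Or [Or [Or [And [Not r]]] || [And [Not r]]] || [And [And [Not r]] && [Not p]]]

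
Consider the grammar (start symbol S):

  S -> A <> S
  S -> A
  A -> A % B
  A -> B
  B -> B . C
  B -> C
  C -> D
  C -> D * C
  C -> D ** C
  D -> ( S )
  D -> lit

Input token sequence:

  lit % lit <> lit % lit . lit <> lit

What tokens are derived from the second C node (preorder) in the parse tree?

[S [A [A [B [C [D lit]]]] % [B [C [D lit]]]] <> [S [A [A [B [C [D lit]]]] % [B [B [C [D lit]]] . [C [D lit]]]] <> [S [A [B [C [D lit]]]]]]]

lit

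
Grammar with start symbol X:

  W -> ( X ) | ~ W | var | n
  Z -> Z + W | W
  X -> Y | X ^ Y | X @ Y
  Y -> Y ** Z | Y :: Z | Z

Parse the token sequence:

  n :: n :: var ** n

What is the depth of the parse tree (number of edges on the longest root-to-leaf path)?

[X [Y [Y [Y [Y [Z [W n]]] :: [Z [W n]]] :: [Z [W var]]] ** [Z [W n]]]]

7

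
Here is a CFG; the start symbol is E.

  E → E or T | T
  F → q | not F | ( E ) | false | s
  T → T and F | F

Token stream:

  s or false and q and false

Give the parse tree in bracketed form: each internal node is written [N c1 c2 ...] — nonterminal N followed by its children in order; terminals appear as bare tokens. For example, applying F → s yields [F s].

[E [E [T [F s]]] or [T [T [T [F false]] and [F q]] and [F false]]]

E
E or T
T or T
F or T
s or T
s or T and F
s or T and F and F
s or F and F and F
s or false and F and F
s or false and q and F
s or false and q and false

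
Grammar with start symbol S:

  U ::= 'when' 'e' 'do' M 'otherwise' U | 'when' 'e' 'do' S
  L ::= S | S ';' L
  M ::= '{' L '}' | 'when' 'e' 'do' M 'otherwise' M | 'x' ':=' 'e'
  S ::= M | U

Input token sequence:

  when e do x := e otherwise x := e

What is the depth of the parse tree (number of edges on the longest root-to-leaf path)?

3

[S [M when e do [M x := e] otherwise [M x := e]]]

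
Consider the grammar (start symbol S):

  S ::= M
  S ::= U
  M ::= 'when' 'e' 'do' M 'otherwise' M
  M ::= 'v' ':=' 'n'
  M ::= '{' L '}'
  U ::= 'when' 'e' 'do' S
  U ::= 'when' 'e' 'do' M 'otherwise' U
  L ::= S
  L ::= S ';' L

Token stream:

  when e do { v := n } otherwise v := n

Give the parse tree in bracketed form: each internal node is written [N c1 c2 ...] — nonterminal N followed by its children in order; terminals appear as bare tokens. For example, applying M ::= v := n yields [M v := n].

S
M
when e do M otherwise M
when e do { L } otherwise M
when e do { S } otherwise M
when e do { M } otherwise M
when e do { v := n } otherwise M
when e do { v := n } otherwise v := n

[S [M when e do [M { [L [S [M v := n]]] }] otherwise [M v := n]]]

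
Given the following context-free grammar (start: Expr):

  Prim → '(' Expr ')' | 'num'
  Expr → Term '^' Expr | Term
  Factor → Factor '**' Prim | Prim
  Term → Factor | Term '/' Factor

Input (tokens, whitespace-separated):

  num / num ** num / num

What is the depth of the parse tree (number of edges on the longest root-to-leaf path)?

[Expr [Term [Term [Term [Factor [Prim num]]] / [Factor [Factor [Prim num]] ** [Prim num]]] / [Factor [Prim num]]]]

6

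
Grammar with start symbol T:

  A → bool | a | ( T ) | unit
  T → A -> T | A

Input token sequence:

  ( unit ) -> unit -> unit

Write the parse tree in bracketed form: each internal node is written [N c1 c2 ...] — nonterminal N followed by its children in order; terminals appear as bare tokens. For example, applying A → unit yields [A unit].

T
A -> T
( T ) -> T
( A ) -> T
( unit ) -> T
( unit ) -> A -> T
( unit ) -> unit -> T
( unit ) -> unit -> A
( unit ) -> unit -> unit

[T [A ( [T [A unit]] )] -> [T [A unit] -> [T [A unit]]]]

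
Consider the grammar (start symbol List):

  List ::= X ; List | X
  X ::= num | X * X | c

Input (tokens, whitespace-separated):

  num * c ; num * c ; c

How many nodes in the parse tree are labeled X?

7

[List [X [X num] * [X c]] ; [List [X [X num] * [X c]] ; [List [X c]]]]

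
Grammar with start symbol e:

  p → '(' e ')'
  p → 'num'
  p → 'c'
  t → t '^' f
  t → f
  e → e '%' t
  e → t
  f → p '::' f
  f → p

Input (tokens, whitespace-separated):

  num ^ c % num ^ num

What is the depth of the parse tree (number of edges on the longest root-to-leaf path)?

[e [e [t [t [f [p num]]] ^ [f [p c]]]] % [t [t [f [p num]]] ^ [f [p num]]]]

6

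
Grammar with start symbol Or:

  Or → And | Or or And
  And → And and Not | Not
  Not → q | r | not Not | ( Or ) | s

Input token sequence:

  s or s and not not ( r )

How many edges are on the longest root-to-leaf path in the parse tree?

[Or [Or [And [Not s]]] or [And [And [Not s]] and [Not not [Not not [Not ( [Or [And [Not r]]] )]]]]]

8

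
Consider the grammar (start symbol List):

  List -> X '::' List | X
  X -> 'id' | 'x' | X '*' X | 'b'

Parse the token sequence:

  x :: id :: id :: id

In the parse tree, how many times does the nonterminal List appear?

[List [X x] :: [List [X id] :: [List [X id] :: [List [X id]]]]]

4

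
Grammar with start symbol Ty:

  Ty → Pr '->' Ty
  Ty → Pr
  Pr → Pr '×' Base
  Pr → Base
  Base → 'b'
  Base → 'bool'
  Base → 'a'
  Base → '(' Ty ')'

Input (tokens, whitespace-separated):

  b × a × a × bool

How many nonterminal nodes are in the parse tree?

9

[Ty [Pr [Pr [Pr [Pr [Base b]] × [Base a]] × [Base a]] × [Base bool]]]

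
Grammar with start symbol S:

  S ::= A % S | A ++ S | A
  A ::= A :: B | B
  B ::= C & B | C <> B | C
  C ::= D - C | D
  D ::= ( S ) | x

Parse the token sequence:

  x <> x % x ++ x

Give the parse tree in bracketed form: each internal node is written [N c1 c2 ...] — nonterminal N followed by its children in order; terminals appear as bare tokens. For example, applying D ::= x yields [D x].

[S [A [B [C [D x]] <> [B [C [D x]]]]] % [S [A [B [C [D x]]]] ++ [S [A [B [C [D x]]]]]]]

S
A % S
B % S
C <> B % S
D <> B % S
x <> B % S
x <> C % S
x <> D % S
x <> x % S
x <> x % A ++ S
x <> x % B ++ S
x <> x % C ++ S
x <> x % D ++ S
x <> x % x ++ S
x <> x % x ++ A
x <> x % x ++ B
x <> x % x ++ C
x <> x % x ++ D
x <> x % x ++ x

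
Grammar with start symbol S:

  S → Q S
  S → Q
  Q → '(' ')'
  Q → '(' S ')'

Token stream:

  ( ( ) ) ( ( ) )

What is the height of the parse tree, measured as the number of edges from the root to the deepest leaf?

5

[S [Q ( [S [Q ( )]] )] [S [Q ( [S [Q ( )]] )]]]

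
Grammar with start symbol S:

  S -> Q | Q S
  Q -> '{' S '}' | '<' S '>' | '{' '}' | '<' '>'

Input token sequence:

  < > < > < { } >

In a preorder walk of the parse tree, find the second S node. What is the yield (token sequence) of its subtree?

[S [Q < >] [S [Q < >] [S [Q < [S [Q { }]] >]]]]

< > < { } >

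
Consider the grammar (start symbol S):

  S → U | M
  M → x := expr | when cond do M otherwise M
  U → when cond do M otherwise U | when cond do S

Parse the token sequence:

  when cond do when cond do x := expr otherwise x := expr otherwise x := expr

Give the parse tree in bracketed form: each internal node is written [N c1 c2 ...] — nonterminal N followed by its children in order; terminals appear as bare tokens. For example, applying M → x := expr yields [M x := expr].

[S [M when cond do [M when cond do [M x := expr] otherwise [M x := expr]] otherwise [M x := expr]]]

S
M
when cond do M otherwise M
when cond do when cond do M otherwise M otherwise M
when cond do when cond do x := expr otherwise M otherwise M
when cond do when cond do x := expr otherwise x := expr otherwise M
when cond do when cond do x := expr otherwise x := expr otherwise x := expr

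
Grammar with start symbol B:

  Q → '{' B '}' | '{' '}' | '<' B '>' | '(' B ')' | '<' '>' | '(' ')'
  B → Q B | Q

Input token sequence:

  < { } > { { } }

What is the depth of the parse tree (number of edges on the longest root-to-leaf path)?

5

[B [Q < [B [Q { }]] >] [B [Q { [B [Q { }]] }]]]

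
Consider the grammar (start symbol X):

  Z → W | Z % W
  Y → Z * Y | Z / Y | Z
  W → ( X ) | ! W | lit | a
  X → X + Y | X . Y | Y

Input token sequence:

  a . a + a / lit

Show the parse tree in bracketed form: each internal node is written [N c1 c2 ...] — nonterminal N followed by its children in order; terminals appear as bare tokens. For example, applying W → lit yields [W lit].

[X [X [X [Y [Z [W a]]]] . [Y [Z [W a]]]] + [Y [Z [W a]] / [Y [Z [W lit]]]]]

X
X + Y
X . Y + Y
Y . Y + Y
Z . Y + Y
W . Y + Y
a . Y + Y
a . Z + Y
a . W + Y
a . a + Y
a . a + Z / Y
a . a + W / Y
a . a + a / Y
a . a + a / Z
a . a + a / W
a . a + a / lit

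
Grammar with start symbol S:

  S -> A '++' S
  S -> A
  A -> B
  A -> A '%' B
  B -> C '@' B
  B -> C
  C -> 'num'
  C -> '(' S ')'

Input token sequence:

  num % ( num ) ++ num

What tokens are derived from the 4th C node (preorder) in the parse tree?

[S [A [A [B [C num]]] % [B [C ( [S [A [B [C num]]]] )]]] ++ [S [A [B [C num]]]]]

num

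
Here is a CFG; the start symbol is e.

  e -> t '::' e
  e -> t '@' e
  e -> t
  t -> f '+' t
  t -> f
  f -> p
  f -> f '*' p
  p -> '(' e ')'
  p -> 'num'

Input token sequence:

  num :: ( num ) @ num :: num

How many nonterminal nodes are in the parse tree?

20

[e [t [f [p num]]] :: [e [t [f [p ( [e [t [f [p num]]]] )]]] @ [e [t [f [p num]]] :: [e [t [f [p num]]]]]]]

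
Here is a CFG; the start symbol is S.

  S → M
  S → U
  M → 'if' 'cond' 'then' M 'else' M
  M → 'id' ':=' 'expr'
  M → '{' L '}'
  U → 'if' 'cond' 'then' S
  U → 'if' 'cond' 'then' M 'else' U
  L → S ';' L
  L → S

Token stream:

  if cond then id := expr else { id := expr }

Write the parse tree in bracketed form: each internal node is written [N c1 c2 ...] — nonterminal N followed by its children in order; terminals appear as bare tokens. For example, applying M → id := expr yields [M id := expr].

[S [M if cond then [M id := expr] else [M { [L [S [M id := expr]]] }]]]

S
M
if cond then M else M
if cond then id := expr else M
if cond then id := expr else { L }
if cond then id := expr else { S }
if cond then id := expr else { M }
if cond then id := expr else { id := expr }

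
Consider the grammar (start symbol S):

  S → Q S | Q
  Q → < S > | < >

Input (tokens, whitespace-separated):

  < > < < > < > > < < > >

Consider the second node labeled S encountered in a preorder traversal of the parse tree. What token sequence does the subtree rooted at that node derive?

[S [Q < >] [S [Q < [S [Q < >] [S [Q < >]]] >] [S [Q < [S [Q < >]] >]]]]

< < > < > > < < > >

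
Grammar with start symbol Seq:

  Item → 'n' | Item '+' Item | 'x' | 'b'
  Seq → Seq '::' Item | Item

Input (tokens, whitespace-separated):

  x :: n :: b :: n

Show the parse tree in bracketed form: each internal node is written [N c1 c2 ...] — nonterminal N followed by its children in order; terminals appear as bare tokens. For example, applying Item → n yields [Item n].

Seq
Seq :: Item
Seq :: Item :: Item
Seq :: Item :: Item :: Item
Item :: Item :: Item :: Item
x :: Item :: Item :: Item
x :: n :: Item :: Item
x :: n :: b :: Item
x :: n :: b :: n

[Seq [Seq [Seq [Seq [Item x]] :: [Item n]] :: [Item b]] :: [Item n]]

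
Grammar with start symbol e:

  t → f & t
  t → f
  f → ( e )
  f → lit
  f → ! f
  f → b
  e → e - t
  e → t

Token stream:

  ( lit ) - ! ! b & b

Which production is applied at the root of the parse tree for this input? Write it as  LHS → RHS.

e → e - t

[e [e [t [f ( [e [t [f lit]]] )]]] - [t [f ! [f ! [f b]]] & [t [f b]]]]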